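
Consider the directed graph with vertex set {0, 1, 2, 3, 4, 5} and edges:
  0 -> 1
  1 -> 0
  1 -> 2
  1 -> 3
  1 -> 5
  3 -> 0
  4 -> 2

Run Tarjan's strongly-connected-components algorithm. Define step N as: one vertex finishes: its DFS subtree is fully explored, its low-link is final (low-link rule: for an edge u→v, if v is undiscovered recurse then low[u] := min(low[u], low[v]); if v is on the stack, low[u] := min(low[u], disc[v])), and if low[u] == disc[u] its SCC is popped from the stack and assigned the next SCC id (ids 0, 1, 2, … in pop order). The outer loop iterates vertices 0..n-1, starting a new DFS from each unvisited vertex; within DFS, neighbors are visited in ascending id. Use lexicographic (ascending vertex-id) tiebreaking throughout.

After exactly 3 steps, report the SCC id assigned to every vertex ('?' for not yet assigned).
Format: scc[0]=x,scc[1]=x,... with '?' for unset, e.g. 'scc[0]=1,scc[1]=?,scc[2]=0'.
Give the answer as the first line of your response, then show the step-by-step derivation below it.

scc[0]=?,scc[1]=?,scc[2]=0,scc[3]=?,scc[4]=?,scc[5]=1

step 1: low=(low[0]=0,low[1]=0,low[2]=2,low[3]=?,low[4]=?,low[5]=?); scc=(scc[0]=?,scc[1]=?,scc[2]=0,scc[3]=?,scc[4]=?,scc[5]=?)
step 2: low=(low[0]=0,low[1]=0,low[2]=2,low[3]=0,low[4]=?,low[5]=?); scc=(scc[0]=?,scc[1]=?,scc[2]=0,scc[3]=?,scc[4]=?,scc[5]=?)
step 3: low=(low[0]=0,low[1]=0,low[2]=2,low[3]=0,low[4]=?,low[5]=4); scc=(scc[0]=?,scc[1]=?,scc[2]=0,scc[3]=?,scc[4]=?,scc[5]=1)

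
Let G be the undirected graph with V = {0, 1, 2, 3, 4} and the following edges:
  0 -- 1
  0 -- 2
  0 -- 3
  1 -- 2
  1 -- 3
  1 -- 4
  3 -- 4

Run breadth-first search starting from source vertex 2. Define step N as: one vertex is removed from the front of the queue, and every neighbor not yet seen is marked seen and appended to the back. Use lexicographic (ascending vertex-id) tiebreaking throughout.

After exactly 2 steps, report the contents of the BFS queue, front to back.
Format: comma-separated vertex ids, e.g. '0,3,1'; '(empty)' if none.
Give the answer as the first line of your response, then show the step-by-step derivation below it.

1,3

step 1: dequeue 2; queue=[0,1]; order=2
step 2: dequeue 0; queue=[1,3]; order=2,0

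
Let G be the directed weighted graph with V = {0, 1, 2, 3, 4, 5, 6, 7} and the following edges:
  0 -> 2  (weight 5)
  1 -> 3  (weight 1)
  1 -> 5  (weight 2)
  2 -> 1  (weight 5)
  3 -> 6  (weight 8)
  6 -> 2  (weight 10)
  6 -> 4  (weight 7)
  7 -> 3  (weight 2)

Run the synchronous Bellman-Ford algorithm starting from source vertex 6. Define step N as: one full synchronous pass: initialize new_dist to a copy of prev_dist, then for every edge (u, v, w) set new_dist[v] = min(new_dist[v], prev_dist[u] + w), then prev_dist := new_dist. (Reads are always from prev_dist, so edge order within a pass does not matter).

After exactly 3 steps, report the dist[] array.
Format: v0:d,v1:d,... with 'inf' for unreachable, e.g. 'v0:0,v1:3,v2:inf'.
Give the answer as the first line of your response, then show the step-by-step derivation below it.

v0:inf,v1:15,v2:10,v3:16,v4:7,v5:17,v6:0,v7:inf

step 1: dist = v0:inf,v1:inf,v2:10,v3:inf,v4:7,v5:inf,v6:0,v7:inf
step 2: dist = v0:inf,v1:15,v2:10,v3:inf,v4:7,v5:inf,v6:0,v7:inf
step 3: dist = v0:inf,v1:15,v2:10,v3:16,v4:7,v5:17,v6:0,v7:inf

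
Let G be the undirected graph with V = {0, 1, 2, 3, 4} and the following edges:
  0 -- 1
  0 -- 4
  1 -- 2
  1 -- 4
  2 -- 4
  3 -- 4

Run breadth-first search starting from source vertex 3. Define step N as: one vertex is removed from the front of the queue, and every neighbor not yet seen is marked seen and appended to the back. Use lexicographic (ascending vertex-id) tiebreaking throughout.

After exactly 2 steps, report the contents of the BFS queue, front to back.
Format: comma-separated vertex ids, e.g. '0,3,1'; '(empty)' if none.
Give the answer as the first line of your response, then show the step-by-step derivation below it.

0,1,2

step 1: dequeue 3; queue=[4]; order=3
step 2: dequeue 4; queue=[0,1,2]; order=3,4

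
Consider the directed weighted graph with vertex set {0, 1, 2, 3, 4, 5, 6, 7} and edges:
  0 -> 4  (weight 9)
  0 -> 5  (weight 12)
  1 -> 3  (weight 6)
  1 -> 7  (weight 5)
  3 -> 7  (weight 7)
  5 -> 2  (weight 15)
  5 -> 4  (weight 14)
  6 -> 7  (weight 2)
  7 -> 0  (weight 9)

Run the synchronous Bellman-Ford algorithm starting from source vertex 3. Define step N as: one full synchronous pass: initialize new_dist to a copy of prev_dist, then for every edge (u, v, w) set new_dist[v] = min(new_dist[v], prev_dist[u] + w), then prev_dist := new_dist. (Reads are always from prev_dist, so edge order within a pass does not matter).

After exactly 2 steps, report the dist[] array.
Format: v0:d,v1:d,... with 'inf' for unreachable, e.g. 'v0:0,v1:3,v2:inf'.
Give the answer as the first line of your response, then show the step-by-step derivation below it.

v0:16,v1:inf,v2:inf,v3:0,v4:inf,v5:inf,v6:inf,v7:7

step 1: dist = v0:inf,v1:inf,v2:inf,v3:0,v4:inf,v5:inf,v6:inf,v7:7
step 2: dist = v0:16,v1:inf,v2:inf,v3:0,v4:inf,v5:inf,v6:inf,v7:7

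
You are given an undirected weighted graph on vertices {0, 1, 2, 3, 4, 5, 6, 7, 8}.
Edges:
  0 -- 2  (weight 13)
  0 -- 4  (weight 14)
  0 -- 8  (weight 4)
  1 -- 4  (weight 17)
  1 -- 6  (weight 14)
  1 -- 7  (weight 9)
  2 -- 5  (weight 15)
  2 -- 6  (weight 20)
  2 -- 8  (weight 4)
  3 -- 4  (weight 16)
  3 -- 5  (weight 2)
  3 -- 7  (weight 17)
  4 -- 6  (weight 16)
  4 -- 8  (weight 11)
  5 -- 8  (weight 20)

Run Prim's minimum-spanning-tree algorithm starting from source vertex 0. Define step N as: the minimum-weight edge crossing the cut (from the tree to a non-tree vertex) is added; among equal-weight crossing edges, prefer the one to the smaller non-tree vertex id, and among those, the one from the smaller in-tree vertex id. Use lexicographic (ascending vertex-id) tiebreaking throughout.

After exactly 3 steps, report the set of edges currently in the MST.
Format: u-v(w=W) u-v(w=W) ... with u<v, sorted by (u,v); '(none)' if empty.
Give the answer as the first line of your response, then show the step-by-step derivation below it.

0-8(w=4) 2-8(w=4) 4-8(w=11)

step 1: add edge 0-8 (w=4); MST = {0-8(w=4)}
step 2: add edge 2-8 (w=4); MST = {0-8(w=4) 2-8(w=4)}
step 3: add edge 4-8 (w=11); MST = {0-8(w=4) 2-8(w=4) 4-8(w=11)}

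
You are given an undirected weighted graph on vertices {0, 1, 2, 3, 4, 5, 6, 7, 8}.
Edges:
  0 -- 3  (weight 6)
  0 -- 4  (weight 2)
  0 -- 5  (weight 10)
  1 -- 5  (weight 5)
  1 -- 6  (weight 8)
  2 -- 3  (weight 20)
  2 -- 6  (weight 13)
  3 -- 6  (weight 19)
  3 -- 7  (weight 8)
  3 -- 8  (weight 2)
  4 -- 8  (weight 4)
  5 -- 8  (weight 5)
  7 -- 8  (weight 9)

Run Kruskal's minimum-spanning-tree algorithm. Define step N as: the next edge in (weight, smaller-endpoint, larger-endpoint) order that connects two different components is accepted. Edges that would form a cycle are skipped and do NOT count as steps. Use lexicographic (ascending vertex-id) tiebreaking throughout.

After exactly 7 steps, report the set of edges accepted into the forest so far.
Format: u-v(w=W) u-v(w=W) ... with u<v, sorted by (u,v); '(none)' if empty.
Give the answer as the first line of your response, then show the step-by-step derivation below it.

0-4(w=2) 1-5(w=5) 1-6(w=8) 3-7(w=8) 3-8(w=2) 4-8(w=4) 5-8(w=5)

step 1: add edge 0-4 (w=2); MST = {0-4(w=2)}
step 2: add edge 3-8 (w=2); MST = {0-4(w=2) 3-8(w=2)}
step 3: add edge 4-8 (w=4); MST = {0-4(w=2) 3-8(w=2) 4-8(w=4)}
step 4: add edge 1-5 (w=5); MST = {0-4(w=2) 1-5(w=5) 3-8(w=2) 4-8(w=4)}
step 5: add edge 5-8 (w=5); MST = {0-4(w=2) 1-5(w=5) 3-8(w=2) 4-8(w=4) 5-8(w=5)}
step 6: add edge 1-6 (w=8); MST = {0-4(w=2) 1-5(w=5) 1-6(w=8) 3-8(w=2) 4-8(w=4) 5-8(w=5)}
step 7: add edge 3-7 (w=8); MST = {0-4(w=2) 1-5(w=5) 1-6(w=8) 3-7(w=8) 3-8(w=2) 4-8(w=4) 5-8(w=5)}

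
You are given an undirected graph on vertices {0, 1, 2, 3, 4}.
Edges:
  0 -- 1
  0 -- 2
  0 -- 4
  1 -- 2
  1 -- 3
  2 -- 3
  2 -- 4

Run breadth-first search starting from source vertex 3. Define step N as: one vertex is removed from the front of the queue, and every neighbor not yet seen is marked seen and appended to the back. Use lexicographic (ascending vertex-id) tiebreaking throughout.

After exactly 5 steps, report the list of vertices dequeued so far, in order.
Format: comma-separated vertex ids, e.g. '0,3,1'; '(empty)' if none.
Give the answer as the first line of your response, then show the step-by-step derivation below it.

3,1,2,0,4

step 1: dequeue 3; queue=[1,2]; order=3
step 2: dequeue 1; queue=[2,0]; order=3,1
step 3: dequeue 2; queue=[0,4]; order=3,1,2
step 4: dequeue 0; queue=[4]; order=3,1,2,0
step 5: dequeue 4; queue=[(empty)]; order=3,1,2,0,4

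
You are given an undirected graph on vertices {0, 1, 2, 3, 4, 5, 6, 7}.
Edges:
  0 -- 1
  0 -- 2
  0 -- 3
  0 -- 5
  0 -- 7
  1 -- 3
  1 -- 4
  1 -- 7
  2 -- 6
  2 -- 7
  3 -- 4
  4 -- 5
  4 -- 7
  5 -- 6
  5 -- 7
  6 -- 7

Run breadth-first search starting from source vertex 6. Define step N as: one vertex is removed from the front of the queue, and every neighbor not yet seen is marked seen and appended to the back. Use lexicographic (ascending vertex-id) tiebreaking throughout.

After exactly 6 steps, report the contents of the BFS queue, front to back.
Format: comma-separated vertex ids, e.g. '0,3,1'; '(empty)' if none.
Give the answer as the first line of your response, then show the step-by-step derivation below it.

1,3

step 1: dequeue 6; queue=[2,5,7]; order=6
step 2: dequeue 2; queue=[5,7,0]; order=6,2
step 3: dequeue 5; queue=[7,0,4]; order=6,2,5
step 4: dequeue 7; queue=[0,4,1]; order=6,2,5,7
step 5: dequeue 0; queue=[4,1,3]; order=6,2,5,7,0
step 6: dequeue 4; queue=[1,3]; order=6,2,5,7,0,4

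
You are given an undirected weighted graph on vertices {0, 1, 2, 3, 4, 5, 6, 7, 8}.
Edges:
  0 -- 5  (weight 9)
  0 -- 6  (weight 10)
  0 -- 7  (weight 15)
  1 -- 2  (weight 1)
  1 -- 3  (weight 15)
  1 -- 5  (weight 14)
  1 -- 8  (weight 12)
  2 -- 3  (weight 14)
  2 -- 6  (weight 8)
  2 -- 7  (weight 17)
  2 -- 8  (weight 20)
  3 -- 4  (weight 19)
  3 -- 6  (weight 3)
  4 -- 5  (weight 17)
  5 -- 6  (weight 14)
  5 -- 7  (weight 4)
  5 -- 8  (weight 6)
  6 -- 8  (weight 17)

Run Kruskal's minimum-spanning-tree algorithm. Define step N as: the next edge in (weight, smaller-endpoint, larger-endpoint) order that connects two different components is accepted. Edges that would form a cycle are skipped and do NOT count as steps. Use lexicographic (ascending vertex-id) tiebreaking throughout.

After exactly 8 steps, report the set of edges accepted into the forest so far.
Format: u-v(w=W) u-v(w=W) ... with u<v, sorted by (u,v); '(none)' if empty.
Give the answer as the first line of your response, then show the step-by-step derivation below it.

0-5(w=9) 0-6(w=10) 1-2(w=1) 2-6(w=8) 3-6(w=3) 4-5(w=17) 5-7(w=4) 5-8(w=6)

step 1: add edge 1-2 (w=1); MST = {1-2(w=1)}
step 2: add edge 3-6 (w=3); MST = {1-2(w=1) 3-6(w=3)}
step 3: add edge 5-7 (w=4); MST = {1-2(w=1) 3-6(w=3) 5-7(w=4)}
step 4: add edge 5-8 (w=6); MST = {1-2(w=1) 3-6(w=3) 5-7(w=4) 5-8(w=6)}
step 5: add edge 2-6 (w=8); MST = {1-2(w=1) 2-6(w=8) 3-6(w=3) 5-7(w=4) 5-8(w=6)}
step 6: add edge 0-5 (w=9); MST = {0-5(w=9) 1-2(w=1) 2-6(w=8) 3-6(w=3) 5-7(w=4) 5-8(w=6)}
step 7: add edge 0-6 (w=10); MST = {0-5(w=9) 0-6(w=10) 1-2(w=1) 2-6(w=8) 3-6(w=3) 5-7(w=4) 5-8(w=6)}
step 8: add edge 4-5 (w=17); MST = {0-5(w=9) 0-6(w=10) 1-2(w=1) 2-6(w=8) 3-6(w=3) 4-5(w=17) 5-7(w=4) 5-8(w=6)}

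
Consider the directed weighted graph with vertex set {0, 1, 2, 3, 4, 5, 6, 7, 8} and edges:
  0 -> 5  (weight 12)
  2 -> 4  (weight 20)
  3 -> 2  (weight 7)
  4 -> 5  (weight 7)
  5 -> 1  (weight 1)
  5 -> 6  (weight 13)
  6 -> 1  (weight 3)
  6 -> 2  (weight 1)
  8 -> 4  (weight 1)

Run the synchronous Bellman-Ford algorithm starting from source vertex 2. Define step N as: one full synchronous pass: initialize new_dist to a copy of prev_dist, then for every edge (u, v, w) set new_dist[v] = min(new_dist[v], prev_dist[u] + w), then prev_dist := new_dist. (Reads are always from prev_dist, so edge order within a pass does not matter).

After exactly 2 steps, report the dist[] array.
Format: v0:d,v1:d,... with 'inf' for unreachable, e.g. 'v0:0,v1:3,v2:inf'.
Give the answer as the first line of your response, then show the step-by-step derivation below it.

v0:inf,v1:inf,v2:0,v3:inf,v4:20,v5:27,v6:inf,v7:inf,v8:inf

step 1: dist = v0:inf,v1:inf,v2:0,v3:inf,v4:20,v5:inf,v6:inf,v7:inf,v8:inf
step 2: dist = v0:inf,v1:inf,v2:0,v3:inf,v4:20,v5:27,v6:inf,v7:inf,v8:inf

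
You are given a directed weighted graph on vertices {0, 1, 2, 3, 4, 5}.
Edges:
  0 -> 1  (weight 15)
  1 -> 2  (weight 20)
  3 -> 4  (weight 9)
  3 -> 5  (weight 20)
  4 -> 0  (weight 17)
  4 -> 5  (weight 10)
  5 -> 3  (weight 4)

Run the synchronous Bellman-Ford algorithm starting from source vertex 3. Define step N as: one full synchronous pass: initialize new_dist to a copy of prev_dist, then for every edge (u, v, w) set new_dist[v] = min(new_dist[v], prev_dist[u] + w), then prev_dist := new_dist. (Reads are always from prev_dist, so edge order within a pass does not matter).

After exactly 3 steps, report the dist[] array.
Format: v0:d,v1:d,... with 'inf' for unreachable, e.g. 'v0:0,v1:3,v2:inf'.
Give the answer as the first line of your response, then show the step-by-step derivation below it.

v0:26,v1:41,v2:inf,v3:0,v4:9,v5:19

step 1: dist = v0:inf,v1:inf,v2:inf,v3:0,v4:9,v5:20
step 2: dist = v0:26,v1:inf,v2:inf,v3:0,v4:9,v5:19
step 3: dist = v0:26,v1:41,v2:inf,v3:0,v4:9,v5:19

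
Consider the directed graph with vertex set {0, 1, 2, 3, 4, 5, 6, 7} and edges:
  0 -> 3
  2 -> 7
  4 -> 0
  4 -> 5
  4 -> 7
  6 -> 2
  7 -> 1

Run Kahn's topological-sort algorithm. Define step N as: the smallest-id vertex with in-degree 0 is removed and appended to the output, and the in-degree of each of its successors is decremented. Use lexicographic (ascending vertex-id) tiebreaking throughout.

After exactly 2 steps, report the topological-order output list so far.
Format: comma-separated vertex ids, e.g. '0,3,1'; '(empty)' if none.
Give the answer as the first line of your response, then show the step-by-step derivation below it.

4,0

step 1: output 4; order=[4]; indeg=(0,1,1,1,0,0,0,1)
step 2: output 0; order=[4,0]; indeg=(0,1,1,0,0,0,0,1)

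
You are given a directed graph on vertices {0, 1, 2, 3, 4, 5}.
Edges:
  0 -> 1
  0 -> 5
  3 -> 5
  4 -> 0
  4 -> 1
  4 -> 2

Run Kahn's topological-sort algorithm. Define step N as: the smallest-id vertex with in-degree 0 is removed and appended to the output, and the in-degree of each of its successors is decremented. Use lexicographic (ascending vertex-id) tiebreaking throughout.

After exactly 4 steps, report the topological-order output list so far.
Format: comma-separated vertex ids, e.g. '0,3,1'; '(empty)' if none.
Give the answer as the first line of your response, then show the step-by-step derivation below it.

3,4,0,1

step 1: output 3; order=[3]; indeg=(1,2,1,0,0,1)
step 2: output 4; order=[3,4]; indeg=(0,1,0,0,0,1)
step 3: output 0; order=[3,4,0]; indeg=(0,0,0,0,0,0)
step 4: output 1; order=[3,4,0,1]; indeg=(0,0,0,0,0,0)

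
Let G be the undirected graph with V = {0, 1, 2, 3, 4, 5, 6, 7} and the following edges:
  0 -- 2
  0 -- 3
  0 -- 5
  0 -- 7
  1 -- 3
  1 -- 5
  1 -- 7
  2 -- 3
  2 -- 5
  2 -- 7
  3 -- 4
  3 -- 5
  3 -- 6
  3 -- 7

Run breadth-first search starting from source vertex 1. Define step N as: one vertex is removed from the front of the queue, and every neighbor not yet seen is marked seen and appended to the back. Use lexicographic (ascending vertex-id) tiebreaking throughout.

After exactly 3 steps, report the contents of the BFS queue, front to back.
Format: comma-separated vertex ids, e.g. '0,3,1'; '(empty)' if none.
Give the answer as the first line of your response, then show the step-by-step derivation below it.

7,0,2,4,6

step 1: dequeue 1; queue=[3,5,7]; order=1
step 2: dequeue 3; queue=[5,7,0,2,4,6]; order=1,3
step 3: dequeue 5; queue=[7,0,2,4,6]; order=1,3,5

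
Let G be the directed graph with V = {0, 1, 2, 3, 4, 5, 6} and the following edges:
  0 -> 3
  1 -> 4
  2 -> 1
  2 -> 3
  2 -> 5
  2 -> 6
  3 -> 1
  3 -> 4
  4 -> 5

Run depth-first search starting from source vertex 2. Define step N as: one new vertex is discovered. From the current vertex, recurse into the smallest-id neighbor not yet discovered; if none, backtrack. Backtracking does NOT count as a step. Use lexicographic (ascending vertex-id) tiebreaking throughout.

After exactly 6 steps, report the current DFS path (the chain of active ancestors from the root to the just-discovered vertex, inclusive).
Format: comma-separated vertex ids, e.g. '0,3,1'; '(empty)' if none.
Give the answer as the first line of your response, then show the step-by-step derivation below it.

2,6

step 1: discover 2; path=2; order=2
step 2: discover 1; path=2>1; order=2,1
step 3: discover 4; path=2>1>4; order=2,1,4
step 4: discover 5; path=2>1>4>5; order=2,1,4,5
step 5: discover 3; path=2>3; order=2,1,4,5,3
step 6: discover 6; path=2>6; order=2,1,4,5,3,6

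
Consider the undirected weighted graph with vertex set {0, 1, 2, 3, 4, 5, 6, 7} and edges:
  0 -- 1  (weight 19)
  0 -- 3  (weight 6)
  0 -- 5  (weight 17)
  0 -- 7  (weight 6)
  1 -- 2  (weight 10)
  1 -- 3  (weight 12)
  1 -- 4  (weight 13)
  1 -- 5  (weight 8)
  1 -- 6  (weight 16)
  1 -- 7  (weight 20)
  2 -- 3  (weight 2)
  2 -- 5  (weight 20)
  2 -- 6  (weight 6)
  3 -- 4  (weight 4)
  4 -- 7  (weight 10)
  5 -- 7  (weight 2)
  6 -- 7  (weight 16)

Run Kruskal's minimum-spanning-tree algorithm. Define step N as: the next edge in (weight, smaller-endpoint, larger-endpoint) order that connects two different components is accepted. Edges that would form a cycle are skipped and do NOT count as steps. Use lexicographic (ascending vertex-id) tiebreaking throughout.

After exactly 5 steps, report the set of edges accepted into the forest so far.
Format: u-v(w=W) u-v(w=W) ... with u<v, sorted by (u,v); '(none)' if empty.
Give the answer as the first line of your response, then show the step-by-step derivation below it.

0-3(w=6) 0-7(w=6) 2-3(w=2) 3-4(w=4) 5-7(w=2)

step 1: add edge 2-3 (w=2); MST = {2-3(w=2)}
step 2: add edge 5-7 (w=2); MST = {2-3(w=2) 5-7(w=2)}
step 3: add edge 3-4 (w=4); MST = {2-3(w=2) 3-4(w=4) 5-7(w=2)}
step 4: add edge 0-3 (w=6); MST = {0-3(w=6) 2-3(w=2) 3-4(w=4) 5-7(w=2)}
step 5: add edge 0-7 (w=6); MST = {0-3(w=6) 0-7(w=6) 2-3(w=2) 3-4(w=4) 5-7(w=2)}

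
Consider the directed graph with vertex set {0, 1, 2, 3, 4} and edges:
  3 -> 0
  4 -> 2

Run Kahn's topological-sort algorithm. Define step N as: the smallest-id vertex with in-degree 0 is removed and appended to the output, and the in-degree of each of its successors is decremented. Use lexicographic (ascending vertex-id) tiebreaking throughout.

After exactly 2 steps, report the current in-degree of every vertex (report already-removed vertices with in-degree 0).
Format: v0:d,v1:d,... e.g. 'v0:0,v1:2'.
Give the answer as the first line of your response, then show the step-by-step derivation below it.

v0:0,v1:0,v2:1,v3:0,v4:0

step 1: output 1; order=[1]; indeg=(1,0,1,0,0)
step 2: output 3; order=[1,3]; indeg=(0,0,1,0,0)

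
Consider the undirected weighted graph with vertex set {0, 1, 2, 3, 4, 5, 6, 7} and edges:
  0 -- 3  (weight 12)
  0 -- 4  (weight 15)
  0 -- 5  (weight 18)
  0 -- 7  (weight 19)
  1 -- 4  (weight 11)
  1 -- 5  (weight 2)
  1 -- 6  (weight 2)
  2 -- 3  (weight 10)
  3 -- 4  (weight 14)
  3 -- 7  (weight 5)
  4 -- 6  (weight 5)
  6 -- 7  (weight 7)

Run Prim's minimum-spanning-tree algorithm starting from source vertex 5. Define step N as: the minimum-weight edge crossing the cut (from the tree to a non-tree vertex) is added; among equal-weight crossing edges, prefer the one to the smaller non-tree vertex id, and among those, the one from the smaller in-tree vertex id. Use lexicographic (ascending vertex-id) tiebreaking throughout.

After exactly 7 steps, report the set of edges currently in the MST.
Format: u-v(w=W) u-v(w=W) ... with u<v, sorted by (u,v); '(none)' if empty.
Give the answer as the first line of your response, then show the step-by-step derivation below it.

0-3(w=12) 1-5(w=2) 1-6(w=2) 2-3(w=10) 3-7(w=5) 4-6(w=5) 6-7(w=7)

step 1: add edge 1-5 (w=2); MST = {1-5(w=2)}
step 2: add edge 1-6 (w=2); MST = {1-5(w=2) 1-6(w=2)}
step 3: add edge 4-6 (w=5); MST = {1-5(w=2) 1-6(w=2) 4-6(w=5)}
step 4: add edge 6-7 (w=7); MST = {1-5(w=2) 1-6(w=2) 4-6(w=5) 6-7(w=7)}
step 5: add edge 3-7 (w=5); MST = {1-5(w=2) 1-6(w=2) 3-7(w=5) 4-6(w=5) 6-7(w=7)}
step 6: add edge 2-3 (w=10); MST = {1-5(w=2) 1-6(w=2) 2-3(w=10) 3-7(w=5) 4-6(w=5) 6-7(w=7)}
step 7: add edge 0-3 (w=12); MST = {0-3(w=12) 1-5(w=2) 1-6(w=2) 2-3(w=10) 3-7(w=5) 4-6(w=5) 6-7(w=7)}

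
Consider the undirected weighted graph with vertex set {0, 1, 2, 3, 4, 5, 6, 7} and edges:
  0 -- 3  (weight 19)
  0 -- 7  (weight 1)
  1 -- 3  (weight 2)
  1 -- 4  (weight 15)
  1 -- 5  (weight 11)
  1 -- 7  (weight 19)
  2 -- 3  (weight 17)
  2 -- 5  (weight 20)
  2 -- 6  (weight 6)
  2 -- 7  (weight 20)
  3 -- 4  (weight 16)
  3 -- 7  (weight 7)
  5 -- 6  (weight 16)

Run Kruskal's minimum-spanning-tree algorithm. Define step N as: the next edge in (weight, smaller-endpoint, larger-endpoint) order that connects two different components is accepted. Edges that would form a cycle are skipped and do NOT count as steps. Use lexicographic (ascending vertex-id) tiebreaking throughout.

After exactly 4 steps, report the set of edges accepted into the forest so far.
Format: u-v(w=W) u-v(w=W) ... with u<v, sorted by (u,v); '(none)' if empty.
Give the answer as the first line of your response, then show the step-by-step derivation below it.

0-7(w=1) 1-3(w=2) 2-6(w=6) 3-7(w=7)

step 1: add edge 0-7 (w=1); MST = {0-7(w=1)}
step 2: add edge 1-3 (w=2); MST = {0-7(w=1) 1-3(w=2)}
step 3: add edge 2-6 (w=6); MST = {0-7(w=1) 1-3(w=2) 2-6(w=6)}
step 4: add edge 3-7 (w=7); MST = {0-7(w=1) 1-3(w=2) 2-6(w=6) 3-7(w=7)}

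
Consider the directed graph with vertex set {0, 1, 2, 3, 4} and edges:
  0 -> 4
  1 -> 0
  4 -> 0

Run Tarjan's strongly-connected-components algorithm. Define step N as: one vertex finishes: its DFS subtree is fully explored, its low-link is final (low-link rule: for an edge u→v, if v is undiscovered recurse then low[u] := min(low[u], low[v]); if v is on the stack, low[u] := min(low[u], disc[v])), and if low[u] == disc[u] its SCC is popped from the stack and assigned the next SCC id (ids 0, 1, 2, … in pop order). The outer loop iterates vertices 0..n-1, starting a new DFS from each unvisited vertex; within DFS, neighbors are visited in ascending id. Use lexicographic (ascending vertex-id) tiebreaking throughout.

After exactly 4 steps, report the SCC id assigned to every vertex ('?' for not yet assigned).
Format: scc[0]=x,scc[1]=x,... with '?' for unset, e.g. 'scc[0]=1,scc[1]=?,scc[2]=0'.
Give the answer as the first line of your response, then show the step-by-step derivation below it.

scc[0]=0,scc[1]=1,scc[2]=2,scc[3]=?,scc[4]=0

step 1: low=(low[0]=0,low[1]=?,low[2]=?,low[3]=?,low[4]=0); scc=(scc[0]=?,scc[1]=?,scc[2]=?,scc[3]=?,scc[4]=?)
step 2: low=(low[0]=0,low[1]=?,low[2]=?,low[3]=?,low[4]=0); scc=(scc[0]=0,scc[1]=?,scc[2]=?,scc[3]=?,scc[4]=0)
step 3: low=(low[0]=0,low[1]=2,low[2]=?,low[3]=?,low[4]=0); scc=(scc[0]=0,scc[1]=1,scc[2]=?,scc[3]=?,scc[4]=0)
step 4: low=(low[0]=0,low[1]=2,low[2]=3,low[3]=?,low[4]=0); scc=(scc[0]=0,scc[1]=1,scc[2]=2,scc[3]=?,scc[4]=0)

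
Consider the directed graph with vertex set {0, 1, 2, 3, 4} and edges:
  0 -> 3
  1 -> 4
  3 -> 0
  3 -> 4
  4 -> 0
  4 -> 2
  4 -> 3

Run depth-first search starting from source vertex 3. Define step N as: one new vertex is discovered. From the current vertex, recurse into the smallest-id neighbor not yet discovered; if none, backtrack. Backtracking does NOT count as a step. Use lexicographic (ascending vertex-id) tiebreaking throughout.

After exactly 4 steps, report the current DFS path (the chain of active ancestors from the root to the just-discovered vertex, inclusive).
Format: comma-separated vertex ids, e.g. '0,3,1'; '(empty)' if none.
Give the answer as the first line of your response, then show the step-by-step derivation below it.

3,4,2

step 1: discover 3; path=3; order=3
step 2: discover 0; path=3>0; order=3,0
step 3: discover 4; path=3>4; order=3,0,4
step 4: discover 2; path=3>4>2; order=3,0,4,2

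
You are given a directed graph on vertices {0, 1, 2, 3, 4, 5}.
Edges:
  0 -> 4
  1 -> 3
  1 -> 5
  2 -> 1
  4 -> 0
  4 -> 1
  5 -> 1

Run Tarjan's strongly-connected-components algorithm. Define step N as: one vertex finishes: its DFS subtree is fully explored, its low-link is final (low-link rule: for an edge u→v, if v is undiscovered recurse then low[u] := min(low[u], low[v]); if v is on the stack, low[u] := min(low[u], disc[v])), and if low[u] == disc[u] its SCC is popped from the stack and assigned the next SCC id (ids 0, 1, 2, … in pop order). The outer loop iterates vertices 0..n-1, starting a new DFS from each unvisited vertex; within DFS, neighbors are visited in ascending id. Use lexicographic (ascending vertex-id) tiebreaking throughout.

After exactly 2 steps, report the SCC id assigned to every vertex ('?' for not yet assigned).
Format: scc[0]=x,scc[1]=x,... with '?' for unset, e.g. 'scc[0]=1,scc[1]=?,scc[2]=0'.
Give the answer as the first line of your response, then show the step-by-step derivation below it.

scc[0]=?,scc[1]=?,scc[2]=?,scc[3]=0,scc[4]=?,scc[5]=?

step 1: low=(low[0]=0,low[1]=2,low[2]=?,low[3]=3,low[4]=0,low[5]=?); scc=(scc[0]=?,scc[1]=?,scc[2]=?,scc[3]=0,scc[4]=?,scc[5]=?)
step 2: low=(low[0]=0,low[1]=2,low[2]=?,low[3]=3,low[4]=0,low[5]=2); scc=(scc[0]=?,scc[1]=?,scc[2]=?,scc[3]=0,scc[4]=?,scc[5]=?)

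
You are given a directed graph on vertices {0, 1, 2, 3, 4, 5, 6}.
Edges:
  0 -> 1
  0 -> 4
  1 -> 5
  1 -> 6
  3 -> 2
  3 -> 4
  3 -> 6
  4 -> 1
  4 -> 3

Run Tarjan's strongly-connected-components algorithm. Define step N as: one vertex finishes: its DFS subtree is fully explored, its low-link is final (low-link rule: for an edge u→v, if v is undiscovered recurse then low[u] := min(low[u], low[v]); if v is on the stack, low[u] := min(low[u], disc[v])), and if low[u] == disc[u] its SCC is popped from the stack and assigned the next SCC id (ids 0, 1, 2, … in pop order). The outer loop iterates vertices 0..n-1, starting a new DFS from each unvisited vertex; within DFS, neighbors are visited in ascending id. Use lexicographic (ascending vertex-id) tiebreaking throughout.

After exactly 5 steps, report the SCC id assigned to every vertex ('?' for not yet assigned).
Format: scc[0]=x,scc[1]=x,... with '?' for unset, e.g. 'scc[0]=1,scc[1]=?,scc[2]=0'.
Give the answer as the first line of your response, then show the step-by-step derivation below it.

scc[0]=?,scc[1]=2,scc[2]=3,scc[3]=?,scc[4]=?,scc[5]=0,scc[6]=1

step 1: low=(low[0]=0,low[1]=1,low[2]=?,low[3]=?,low[4]=?,low[5]=2,low[6]=?); scc=(scc[0]=?,scc[1]=?,scc[2]=?,scc[3]=?,scc[4]=?,scc[5]=0,scc[6]=?)
step 2: low=(low[0]=0,low[1]=1,low[2]=?,low[3]=?,low[4]=?,low[5]=2,low[6]=3); scc=(scc[0]=?,scc[1]=?,scc[2]=?,scc[3]=?,scc[4]=?,scc[5]=0,scc[6]=1)
step 3: low=(low[0]=0,low[1]=1,low[2]=?,low[3]=?,low[4]=?,low[5]=2,low[6]=3); scc=(scc[0]=?,scc[1]=2,scc[2]=?,scc[3]=?,scc[4]=?,scc[5]=0,scc[6]=1)
step 4: low=(low[0]=0,low[1]=1,low[2]=6,low[3]=5,low[4]=4,low[5]=2,low[6]=3); scc=(scc[0]=?,scc[1]=2,scc[2]=3,scc[3]=?,scc[4]=?,scc[5]=0,scc[6]=1)
step 5: low=(low[0]=0,low[1]=1,low[2]=6,low[3]=4,low[4]=4,low[5]=2,low[6]=3); scc=(scc[0]=?,scc[1]=2,scc[2]=3,scc[3]=?,scc[4]=?,scc[5]=0,scc[6]=1)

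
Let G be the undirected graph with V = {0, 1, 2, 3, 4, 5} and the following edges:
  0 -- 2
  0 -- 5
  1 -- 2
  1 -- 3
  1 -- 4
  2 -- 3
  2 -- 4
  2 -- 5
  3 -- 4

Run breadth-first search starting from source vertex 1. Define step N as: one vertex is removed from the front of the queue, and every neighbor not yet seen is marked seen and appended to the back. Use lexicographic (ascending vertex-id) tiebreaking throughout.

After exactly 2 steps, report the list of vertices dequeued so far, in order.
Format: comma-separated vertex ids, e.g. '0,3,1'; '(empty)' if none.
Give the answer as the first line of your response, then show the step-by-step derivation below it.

1,2

step 1: dequeue 1; queue=[2,3,4]; order=1
step 2: dequeue 2; queue=[3,4,0,5]; order=1,2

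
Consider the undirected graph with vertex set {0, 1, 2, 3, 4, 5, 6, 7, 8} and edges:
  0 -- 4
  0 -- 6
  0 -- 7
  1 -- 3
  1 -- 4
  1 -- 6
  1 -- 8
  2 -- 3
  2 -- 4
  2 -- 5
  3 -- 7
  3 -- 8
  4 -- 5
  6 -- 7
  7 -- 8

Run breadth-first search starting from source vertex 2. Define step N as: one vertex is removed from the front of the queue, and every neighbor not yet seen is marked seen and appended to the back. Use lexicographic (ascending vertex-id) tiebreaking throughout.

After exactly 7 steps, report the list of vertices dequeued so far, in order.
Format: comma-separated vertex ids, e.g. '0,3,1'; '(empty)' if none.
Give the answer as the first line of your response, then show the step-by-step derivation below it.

2,3,4,5,1,7,8

step 1: dequeue 2; queue=[3,4,5]; order=2
step 2: dequeue 3; queue=[4,5,1,7,8]; order=2,3
step 3: dequeue 4; queue=[5,1,7,8,0]; order=2,3,4
step 4: dequeue 5; queue=[1,7,8,0]; order=2,3,4,5
step 5: dequeue 1; queue=[7,8,0,6]; order=2,3,4,5,1
step 6: dequeue 7; queue=[8,0,6]; order=2,3,4,5,1,7
step 7: dequeue 8; queue=[0,6]; order=2,3,4,5,1,7,8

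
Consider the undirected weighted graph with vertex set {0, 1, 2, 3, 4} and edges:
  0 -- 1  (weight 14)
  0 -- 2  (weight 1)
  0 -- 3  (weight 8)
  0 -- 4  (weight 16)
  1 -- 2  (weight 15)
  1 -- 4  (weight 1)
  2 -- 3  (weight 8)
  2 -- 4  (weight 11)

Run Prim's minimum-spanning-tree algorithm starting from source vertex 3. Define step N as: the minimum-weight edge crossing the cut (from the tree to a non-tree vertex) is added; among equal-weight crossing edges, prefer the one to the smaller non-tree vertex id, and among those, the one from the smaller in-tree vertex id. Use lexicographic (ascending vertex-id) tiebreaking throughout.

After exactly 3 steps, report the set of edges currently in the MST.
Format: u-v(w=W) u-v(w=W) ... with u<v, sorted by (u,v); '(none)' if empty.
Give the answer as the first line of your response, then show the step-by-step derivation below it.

0-2(w=1) 0-3(w=8) 2-4(w=11)

step 1: add edge 0-3 (w=8); MST = {0-3(w=8)}
step 2: add edge 0-2 (w=1); MST = {0-2(w=1) 0-3(w=8)}
step 3: add edge 2-4 (w=11); MST = {0-2(w=1) 0-3(w=8) 2-4(w=11)}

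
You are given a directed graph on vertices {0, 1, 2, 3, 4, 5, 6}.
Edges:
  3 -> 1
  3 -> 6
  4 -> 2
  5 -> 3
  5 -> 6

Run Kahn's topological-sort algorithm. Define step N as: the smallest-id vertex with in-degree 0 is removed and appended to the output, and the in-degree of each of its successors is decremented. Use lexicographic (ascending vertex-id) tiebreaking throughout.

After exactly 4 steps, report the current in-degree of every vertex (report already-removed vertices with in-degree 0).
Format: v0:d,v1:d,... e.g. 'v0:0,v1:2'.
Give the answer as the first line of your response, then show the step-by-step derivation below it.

v0:0,v1:1,v2:0,v3:0,v4:0,v5:0,v6:1

step 1: output 0; order=[0]; indeg=(0,1,1,1,0,0,2)
step 2: output 4; order=[0,4]; indeg=(0,1,0,1,0,0,2)
step 3: output 2; order=[0,4,2]; indeg=(0,1,0,1,0,0,2)
step 4: output 5; order=[0,4,2,5]; indeg=(0,1,0,0,0,0,1)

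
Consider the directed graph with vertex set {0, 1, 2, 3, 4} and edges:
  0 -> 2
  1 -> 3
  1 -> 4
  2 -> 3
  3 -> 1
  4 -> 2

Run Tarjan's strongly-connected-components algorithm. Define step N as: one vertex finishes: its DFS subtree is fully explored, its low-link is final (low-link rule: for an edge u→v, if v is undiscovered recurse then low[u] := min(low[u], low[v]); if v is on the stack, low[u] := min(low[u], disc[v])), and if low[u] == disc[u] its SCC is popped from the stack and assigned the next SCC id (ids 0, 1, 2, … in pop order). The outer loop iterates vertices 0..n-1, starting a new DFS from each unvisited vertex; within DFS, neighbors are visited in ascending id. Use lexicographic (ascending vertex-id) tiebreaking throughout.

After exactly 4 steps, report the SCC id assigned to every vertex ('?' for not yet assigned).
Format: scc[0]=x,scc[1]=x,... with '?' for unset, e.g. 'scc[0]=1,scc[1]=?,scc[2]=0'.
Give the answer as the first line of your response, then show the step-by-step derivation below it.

scc[0]=?,scc[1]=0,scc[2]=0,scc[3]=0,scc[4]=0

step 1: low=(low[0]=0,low[1]=2,low[2]=1,low[3]=2,low[4]=1); scc=(scc[0]=?,scc[1]=?,scc[2]=?,scc[3]=?,scc[4]=?)
step 2: low=(low[0]=0,low[1]=1,low[2]=1,low[3]=2,low[4]=1); scc=(scc[0]=?,scc[1]=?,scc[2]=?,scc[3]=?,scc[4]=?)
step 3: low=(low[0]=0,low[1]=1,low[2]=1,low[3]=1,low[4]=1); scc=(scc[0]=?,scc[1]=?,scc[2]=?,scc[3]=?,scc[4]=?)
step 4: low=(low[0]=0,low[1]=1,low[2]=1,low[3]=1,low[4]=1); scc=(scc[0]=?,scc[1]=0,scc[2]=0,scc[3]=0,scc[4]=0)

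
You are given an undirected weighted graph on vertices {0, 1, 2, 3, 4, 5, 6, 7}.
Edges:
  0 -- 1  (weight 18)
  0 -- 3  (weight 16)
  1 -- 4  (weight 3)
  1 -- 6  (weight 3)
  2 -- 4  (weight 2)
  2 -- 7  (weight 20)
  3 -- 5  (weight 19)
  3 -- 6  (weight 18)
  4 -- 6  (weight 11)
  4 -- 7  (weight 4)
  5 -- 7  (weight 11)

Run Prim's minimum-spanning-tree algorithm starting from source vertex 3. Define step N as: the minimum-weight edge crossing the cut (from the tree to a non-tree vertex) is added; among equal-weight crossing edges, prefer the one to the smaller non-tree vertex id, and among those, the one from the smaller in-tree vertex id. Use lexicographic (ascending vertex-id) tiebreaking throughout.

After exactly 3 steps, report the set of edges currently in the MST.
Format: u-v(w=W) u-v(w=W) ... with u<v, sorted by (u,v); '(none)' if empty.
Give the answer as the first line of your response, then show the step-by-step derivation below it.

0-1(w=18) 0-3(w=16) 1-4(w=3)

step 1: add edge 0-3 (w=16); MST = {0-3(w=16)}
step 2: add edge 0-1 (w=18); MST = {0-1(w=18) 0-3(w=16)}
step 3: add edge 1-4 (w=3); MST = {0-1(w=18) 0-3(w=16) 1-4(w=3)}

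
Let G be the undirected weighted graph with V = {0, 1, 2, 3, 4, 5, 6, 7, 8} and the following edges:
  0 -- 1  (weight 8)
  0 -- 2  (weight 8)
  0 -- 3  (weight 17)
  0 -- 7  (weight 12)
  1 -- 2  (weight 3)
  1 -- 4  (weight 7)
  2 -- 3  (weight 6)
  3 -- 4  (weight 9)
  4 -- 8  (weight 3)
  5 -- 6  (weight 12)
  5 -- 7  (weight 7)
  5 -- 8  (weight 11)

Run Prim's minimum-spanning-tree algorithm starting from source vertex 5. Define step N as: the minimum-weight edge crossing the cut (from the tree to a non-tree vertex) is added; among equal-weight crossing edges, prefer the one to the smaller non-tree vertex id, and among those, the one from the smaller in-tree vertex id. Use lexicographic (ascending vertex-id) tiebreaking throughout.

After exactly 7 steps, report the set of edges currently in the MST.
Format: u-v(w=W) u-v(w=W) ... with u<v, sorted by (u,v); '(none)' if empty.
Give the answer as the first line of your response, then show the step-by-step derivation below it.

0-1(w=8) 1-2(w=3) 1-4(w=7) 2-3(w=6) 4-8(w=3) 5-7(w=7) 5-8(w=11)

step 1: add edge 5-7 (w=7); MST = {5-7(w=7)}
step 2: add edge 5-8 (w=11); MST = {5-7(w=7) 5-8(w=11)}
step 3: add edge 4-8 (w=3); MST = {4-8(w=3) 5-7(w=7) 5-8(w=11)}
step 4: add edge 1-4 (w=7); MST = {1-4(w=7) 4-8(w=3) 5-7(w=7) 5-8(w=11)}
step 5: add edge 1-2 (w=3); MST = {1-2(w=3) 1-4(w=7) 4-8(w=3) 5-7(w=7) 5-8(w=11)}
step 6: add edge 2-3 (w=6); MST = {1-2(w=3) 1-4(w=7) 2-3(w=6) 4-8(w=3) 5-7(w=7) 5-8(w=11)}
step 7: add edge 0-1 (w=8); MST = {0-1(w=8) 1-2(w=3) 1-4(w=7) 2-3(w=6) 4-8(w=3) 5-7(w=7) 5-8(w=11)}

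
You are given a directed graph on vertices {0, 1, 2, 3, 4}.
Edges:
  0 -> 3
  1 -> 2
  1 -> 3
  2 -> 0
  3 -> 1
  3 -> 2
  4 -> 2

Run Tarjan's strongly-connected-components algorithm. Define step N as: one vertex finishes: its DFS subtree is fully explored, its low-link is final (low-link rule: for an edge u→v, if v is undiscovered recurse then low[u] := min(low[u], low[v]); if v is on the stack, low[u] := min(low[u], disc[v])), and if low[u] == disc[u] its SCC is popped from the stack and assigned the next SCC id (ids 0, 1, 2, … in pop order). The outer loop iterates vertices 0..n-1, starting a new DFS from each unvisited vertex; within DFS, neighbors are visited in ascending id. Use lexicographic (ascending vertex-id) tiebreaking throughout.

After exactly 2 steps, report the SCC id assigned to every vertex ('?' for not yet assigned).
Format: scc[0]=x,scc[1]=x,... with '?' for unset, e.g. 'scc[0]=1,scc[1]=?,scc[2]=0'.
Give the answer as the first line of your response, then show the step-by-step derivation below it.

scc[0]=?,scc[1]=?,scc[2]=?,scc[3]=?,scc[4]=?

step 1: low=(low[0]=0,low[1]=2,low[2]=0,low[3]=1,low[4]=?); scc=(scc[0]=?,scc[1]=?,scc[2]=?,scc[3]=?,scc[4]=?)
step 2: low=(low[0]=0,low[1]=0,low[2]=0,low[3]=1,low[4]=?); scc=(scc[0]=?,scc[1]=?,scc[2]=?,scc[3]=?,scc[4]=?)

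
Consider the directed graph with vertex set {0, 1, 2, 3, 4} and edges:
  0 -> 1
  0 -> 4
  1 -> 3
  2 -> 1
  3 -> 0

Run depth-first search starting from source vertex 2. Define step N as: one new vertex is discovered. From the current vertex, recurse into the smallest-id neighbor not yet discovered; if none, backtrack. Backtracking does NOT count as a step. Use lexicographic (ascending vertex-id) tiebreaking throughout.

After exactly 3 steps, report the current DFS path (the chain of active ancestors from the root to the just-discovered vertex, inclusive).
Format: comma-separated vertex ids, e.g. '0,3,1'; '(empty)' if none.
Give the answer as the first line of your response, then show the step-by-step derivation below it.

2,1,3

step 1: discover 2; path=2; order=2
step 2: discover 1; path=2>1; order=2,1
step 3: discover 3; path=2>1>3; order=2,1,3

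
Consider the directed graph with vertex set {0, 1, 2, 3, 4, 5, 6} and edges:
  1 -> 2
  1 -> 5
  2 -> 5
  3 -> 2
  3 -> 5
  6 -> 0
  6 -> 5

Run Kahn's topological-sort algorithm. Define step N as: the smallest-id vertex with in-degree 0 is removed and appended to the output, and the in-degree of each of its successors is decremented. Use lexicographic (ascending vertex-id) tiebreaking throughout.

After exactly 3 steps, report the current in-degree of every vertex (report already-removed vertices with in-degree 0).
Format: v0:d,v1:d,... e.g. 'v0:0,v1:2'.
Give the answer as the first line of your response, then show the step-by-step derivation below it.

v0:1,v1:0,v2:0,v3:0,v4:0,v5:1,v6:0

step 1: output 1; order=[1]; indeg=(1,0,1,0,0,3,0)
step 2: output 3; order=[1,3]; indeg=(1,0,0,0,0,2,0)
step 3: output 2; order=[1,3,2]; indeg=(1,0,0,0,0,1,0)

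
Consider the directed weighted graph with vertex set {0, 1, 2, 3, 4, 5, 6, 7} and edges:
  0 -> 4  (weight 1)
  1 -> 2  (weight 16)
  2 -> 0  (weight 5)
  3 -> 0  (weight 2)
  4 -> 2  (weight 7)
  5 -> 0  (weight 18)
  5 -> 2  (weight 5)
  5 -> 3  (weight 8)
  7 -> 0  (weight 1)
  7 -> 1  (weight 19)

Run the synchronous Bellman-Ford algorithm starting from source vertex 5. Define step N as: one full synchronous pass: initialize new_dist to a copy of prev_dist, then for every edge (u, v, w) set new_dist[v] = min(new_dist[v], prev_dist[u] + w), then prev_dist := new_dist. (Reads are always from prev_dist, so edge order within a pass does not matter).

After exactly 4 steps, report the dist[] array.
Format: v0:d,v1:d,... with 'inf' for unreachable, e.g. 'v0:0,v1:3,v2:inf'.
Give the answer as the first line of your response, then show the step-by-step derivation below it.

v0:10,v1:inf,v2:5,v3:8,v4:11,v5:0,v6:inf,v7:inf

step 1: dist = v0:18,v1:inf,v2:5,v3:8,v4:inf,v5:0,v6:inf,v7:inf
step 2: dist = v0:10,v1:inf,v2:5,v3:8,v4:19,v5:0,v6:inf,v7:inf
step 3: dist = v0:10,v1:inf,v2:5,v3:8,v4:11,v5:0,v6:inf,v7:inf
step 4: dist = v0:10,v1:inf,v2:5,v3:8,v4:11,v5:0,v6:inf,v7:inf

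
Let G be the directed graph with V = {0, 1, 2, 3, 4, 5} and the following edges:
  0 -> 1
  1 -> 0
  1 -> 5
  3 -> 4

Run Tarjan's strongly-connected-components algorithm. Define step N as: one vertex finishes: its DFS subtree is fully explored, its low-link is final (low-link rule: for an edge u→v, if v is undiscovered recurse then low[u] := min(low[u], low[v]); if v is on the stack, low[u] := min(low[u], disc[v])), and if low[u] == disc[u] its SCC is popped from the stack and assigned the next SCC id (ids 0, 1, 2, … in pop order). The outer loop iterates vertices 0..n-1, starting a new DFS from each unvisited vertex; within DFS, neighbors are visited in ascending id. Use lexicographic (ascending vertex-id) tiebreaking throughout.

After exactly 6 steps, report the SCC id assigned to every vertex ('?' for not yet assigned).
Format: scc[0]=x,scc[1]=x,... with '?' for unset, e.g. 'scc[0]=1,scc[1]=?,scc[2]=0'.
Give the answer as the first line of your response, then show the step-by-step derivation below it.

scc[0]=1,scc[1]=1,scc[2]=2,scc[3]=4,scc[4]=3,scc[5]=0

step 1: low=(low[0]=0,low[1]=0,low[2]=?,low[3]=?,low[4]=?,low[5]=2); scc=(scc[0]=?,scc[1]=?,scc[2]=?,scc[3]=?,scc[4]=?,scc[5]=0)
step 2: low=(low[0]=0,low[1]=0,low[2]=?,low[3]=?,low[4]=?,low[5]=2); scc=(scc[0]=?,scc[1]=?,scc[2]=?,scc[3]=?,scc[4]=?,scc[5]=0)
step 3: low=(low[0]=0,low[1]=0,low[2]=?,low[3]=?,low[4]=?,low[5]=2); scc=(scc[0]=1,scc[1]=1,scc[2]=?,scc[3]=?,scc[4]=?,scc[5]=0)
step 4: low=(low[0]=0,low[1]=0,low[2]=3,low[3]=?,low[4]=?,low[5]=2); scc=(scc[0]=1,scc[1]=1,scc[2]=2,scc[3]=?,scc[4]=?,scc[5]=0)
step 5: low=(low[0]=0,low[1]=0,low[2]=3,low[3]=4,low[4]=5,low[5]=2); scc=(scc[0]=1,scc[1]=1,scc[2]=2,scc[3]=?,scc[4]=3,scc[5]=0)
step 6: low=(low[0]=0,low[1]=0,low[2]=3,low[3]=4,low[4]=5,low[5]=2); scc=(scc[0]=1,scc[1]=1,scc[2]=2,scc[3]=4,scc[4]=3,scc[5]=0)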